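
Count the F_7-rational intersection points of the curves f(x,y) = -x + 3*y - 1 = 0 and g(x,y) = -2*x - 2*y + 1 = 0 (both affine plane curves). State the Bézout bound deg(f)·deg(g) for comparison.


Common zeros: {(1, 3)}; count = 1; Bézout bound = 1.

deg(f) = 1, deg(g) = 1, so Bézout bound = 1.
Scan x ∈ F_7. For each x, list the y ∈ F_7 with f(x, y) ≡ 0 and those with g(x, y) ≡ 0 (mod 7); the common zeros in that column are the intersection.
  x = 0: f ≡ 0 at y ∈ {5}; g ≡ 0 at y ∈ {4}; common: ∅.
  x = 1: f ≡ 0 at y ∈ {3}; g ≡ 0 at y ∈ {3}; common: {3}.
  x = 2: f ≡ 0 at y ∈ {1}; g ≡ 0 at y ∈ {2}; common: ∅.
  x = 3: f ≡ 0 at y ∈ {6}; g ≡ 0 at y ∈ {1}; common: ∅.
  x = 4: f ≡ 0 at y ∈ {4}; g ≡ 0 at y ∈ {0}; common: ∅.
  x = 5: f ≡ 0 at y ∈ {2}; g ≡ 0 at y ∈ {6}; common: ∅.
  x = 6: f ≡ 0 at y ∈ {0}; g ≡ 0 at y ∈ {5}; common: ∅.
Collecting: common zeros = {(1, 3)}, so the count is 1.
Comparison with the Bézout bound: 1 ≤ 1 = deg(f)·deg(g), as expected for curves with no common component (the bound is attained).


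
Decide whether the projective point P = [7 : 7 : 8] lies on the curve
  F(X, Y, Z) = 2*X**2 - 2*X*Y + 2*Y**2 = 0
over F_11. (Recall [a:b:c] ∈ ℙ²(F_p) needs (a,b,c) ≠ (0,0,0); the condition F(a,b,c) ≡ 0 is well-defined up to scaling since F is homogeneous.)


F(7,7,8) ≡ 10 (mod 11); P is NOT on the curve.

Evaluate F(7, 7, 8) term-by-term (mod 11).
  2*X**2 ↦ 2·49·1·1 = 98
  -2*X*Y ↦ -2·7·7·1 = -98
  2*Y**2 ↦ 2·1·49·1 = 98
Sum: F(7, 7, 8) = (98) + (-98) + (98) = 98.
Reducing mod 11: 98 ≡ 10 (mod 11).
Since F(a, b, c) ≡ 10 ≠ 0 (mod 11), P does NOT lie on the curve.


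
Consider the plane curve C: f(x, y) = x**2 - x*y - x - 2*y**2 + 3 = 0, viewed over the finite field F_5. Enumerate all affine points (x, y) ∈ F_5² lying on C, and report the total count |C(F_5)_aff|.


Affine F_5-points: {(0, 2), (0, 3), (1, 1), (2, 0), (2, 4), (3, 2), (3, 4), (4, 0), (4, 3)}; count = 9.

For each of the 25 pairs (x, y) ∈ F_5², evaluate f(x, y) mod 5. Record the zeros.
  x = 0: [0↦3, 1↦1, 2↦0, 3↦0, 4↦1]  zeros at y ∈ {2, 3}
  x = 1: [0↦3, 1↦0, 2↦3, 3↦2, 4↦2]  zeros at y ∈ {1}
  x = 2: [0↦0, 1↦1, 2↦3, 3↦1, 4↦0]  zeros at y ∈ {0, 4}
  x = 3: [0↦4, 1↦4, 2↦0, 3↦2, 4↦0]  zeros at y ∈ {2, 4}
  x = 4: [0↦0, 1↦4, 2↦4, 3↦0, 4↦2]  zeros at y ∈ {0, 3}
Collecting zeros: affine points = {(0, 2), (0, 3), (1, 1), (2, 0), (2, 4), (3, 2), (3, 4), (4, 0), (4, 3)}.
Total count |C(F_5)_aff| = 9.


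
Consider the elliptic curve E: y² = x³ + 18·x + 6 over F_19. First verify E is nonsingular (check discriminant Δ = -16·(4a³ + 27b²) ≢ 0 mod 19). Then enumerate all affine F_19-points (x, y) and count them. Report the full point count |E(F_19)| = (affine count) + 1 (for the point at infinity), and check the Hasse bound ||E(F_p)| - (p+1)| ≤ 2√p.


Affine points = {(0, 5), (0, 14), (1, 5), (1, 14), (3, 7), (3, 12), (4, 3), (4, 16), (6, 8), (6, 11), (7, 0), (8, 4), (8, 15), (9, 2), (9, 17), (13, 9), (13, 10), (14, 0), (16, 1), (16, 18), (17, 0), (18, 5), (18, 14)}; affine count = 23; |E(F_19)| = 24.

Discriminant check: Δ ∝ 4a³ + 27b² = 4·18³ + 27·6² = 4·5832 + 27·36 ≡ 18 (mod 19). Nonzero ⇒ E is nonsingular.
For each x ∈ F_19, compute rhs = x³ + 18·x + 6 mod 19, then count y ∈ F_19 with y² ≡ rhs.
  x = 0: rhs = 6, matching y values: 5, 14 (2 points).
  x = 1: rhs = 6, matching y values: 5, 14 (2 points).
  x = 2: rhs = 12, matching y values: none (0 points).
  x = 3: rhs = 11, matching y values: 7, 12 (2 points).
  x = 4: rhs = 9, matching y values: 3, 16 (2 points).
  x = 5: rhs = 12, matching y values: none (0 points).
  x = 6: rhs = 7, matching y values: 8, 11 (2 points).
  x = 7: rhs = 0, matching y values: 0 (1 points).
  x = 8: rhs = 16, matching y values: 4, 15 (2 points).
  x = 9: rhs = 4, matching y values: 2, 17 (2 points).
  x = 10: rhs = 8, matching y values: none (0 points).
  x = 11: rhs = 15, matching y values: none (0 points).
  x = 12: rhs = 12, matching y values: none (0 points).
  x = 13: rhs = 5, matching y values: 9, 10 (2 points).
  x = 14: rhs = 0, matching y values: 0 (1 points).
  x = 15: rhs = 3, matching y values: none (0 points).
  x = 16: rhs = 1, matching y values: 1, 18 (2 points).
  x = 17: rhs = 0, matching y values: 0 (1 points).
  x = 18: rhs = 6, matching y values: 5, 14 (2 points).
Total affine count: 23.
Full point count |E(F_19)| = 23 + 1 = 24.
Hasse bound: |24 − (19+1)| = |4| = 4 ≤ 2√19 ≈ 8.7178 ✓.


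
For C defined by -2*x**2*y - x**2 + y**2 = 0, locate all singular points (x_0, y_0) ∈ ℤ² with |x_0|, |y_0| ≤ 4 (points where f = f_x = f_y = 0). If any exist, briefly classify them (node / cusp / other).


Singular points: {(0, 0)}; classification: node.

Compute partial derivatives:
  f_x = -4*x*y - 2*x.
  f_y = -2*x**2 + 2*y.
Scan x_0 ∈ {−4, ..., 4}. For each x_0, f_y(x_0, y) is a polynomial in y; find its integer roots y ∈ {−4, ..., 4}, then test f_x and f at those candidates.
  x = -4: f_y(-4, y) = 2*y - 32; no integer root y with |y| ≤ 4.
  x = -3: f_y(-3, y) = 2*y - 18; no integer root y with |y| ≤ 4.
  x = -2: f_y(-2, y) = 2*y - 8; vanishes at y ∈ {4}. (-2, 4): f_x = 36 ≠ 0.
  x = -1: f_y(-1, y) = 2*y - 2; vanishes at y ∈ {1}. (-1, 1): f_x = 6 ≠ 0.
  x = 0: f_y(0, y) = 2*y; vanishes at y ∈ {0}. (0, 0): f_x = 0, f = 0 — SINGULAR.
  x = 1: f_y(1, y) = 2*y - 2; vanishes at y ∈ {1}. (1, 1): f_x = -6 ≠ 0.
  x = 2: f_y(2, y) = 2*y - 8; vanishes at y ∈ {4}. (2, 4): f_x = -36 ≠ 0.
  x = 3: f_y(3, y) = 2*y - 18; no integer root y with |y| ≤ 4.
  x = 4: f_y(4, y) = 2*y - 32; no integer root y with |y| ≤ 4.
Only singular point on the grid: (0, 0).
Classify: substitute x = 0 + u, y = 0 + v and expand: f = -2*u**2*v - u**2 + v**2.
No constant or linear terms (consistent with a singular point). Quadratic part: -u**2 + v**2. Cubic part: -2*u**2*v.
The quadratic part v**2 - u**2 = (v − u)(v + u) splits into two distinct linear factors, so there are two distinct tangent lines y − 0 = ±(x − 0) — this is a node (ordinary double point).
Classification: node.


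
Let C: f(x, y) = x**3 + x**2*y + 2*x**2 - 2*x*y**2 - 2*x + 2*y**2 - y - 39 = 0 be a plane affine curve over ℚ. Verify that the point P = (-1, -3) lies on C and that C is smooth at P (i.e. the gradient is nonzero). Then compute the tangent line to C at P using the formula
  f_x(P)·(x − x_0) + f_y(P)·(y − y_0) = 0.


Tangent line at P: -15*x - 24*y - 87 = 0.

Step 1: f(-1, -3) = 0, so P lies on C.
Step 2: partial derivatives
  f_x(x, y) = 3*x**2 + 2*x*y + 4*x - 2*y**2 - 2, f_y(x, y) = x**2 - 4*x*y + 4*y - 1.
  f_x(P) = -15, f_y(P) = -24 (gradient nonzero, so P is smooth).
Step 3: tangent line at P: -15·(x − -1) + -24·(y − -3) = 0.
Expanding: -15*x - 24*y - 87 = 0.


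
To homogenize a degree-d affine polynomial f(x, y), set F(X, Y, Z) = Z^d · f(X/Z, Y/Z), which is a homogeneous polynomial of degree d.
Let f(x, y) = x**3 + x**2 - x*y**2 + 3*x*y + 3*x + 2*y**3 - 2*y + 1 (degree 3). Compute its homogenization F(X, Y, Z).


F(X, Y, Z) = X**3 + X**2*Z - X*Y**2 + 3*X*Y*Z + 3*X*Z**2 + 2*Y**3 - 2*Y*Z**2 + Z**3

deg(f) = 3.
Substitute x = X/Z, y = Y/Z into f, then multiply by Z^3.
  monomial 1·x^3·y^0 ↦ 1·X^3·Y^0·Z^0.
  monomial 1·x^2·y^0 ↦ 1·X^2·Y^0·Z^1.
  monomial -1·x^1·y^2 ↦ -1·X^1·Y^2·Z^0.
  monomial 3·x^1·y^1 ↦ 3·X^1·Y^1·Z^1.
  monomial 3·x^1·y^0 ↦ 3·X^1·Y^0·Z^2.
  monomial 2·x^0·y^3 ↦ 2·X^0·Y^3·Z^0.
  monomial -2·x^0·y^1 ↦ -2·X^0·Y^1·Z^2.
  monomial 1·x^0·y^0 ↦ 1·X^0·Y^0·Z^3.
Collecting: F(X, Y, Z) = X**3 + X**2*Z - X*Y**2 + 3*X*Y*Z + 3*X*Z**2 + 2*Y**3 - 2*Y*Z**2 + Z**3.


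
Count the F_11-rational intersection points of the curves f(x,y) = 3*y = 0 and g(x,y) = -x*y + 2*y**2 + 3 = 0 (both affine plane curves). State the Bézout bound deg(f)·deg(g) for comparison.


Common zeros: ∅; count = 0; Bézout bound = 2.

deg(f) = 1, deg(g) = 2, so Bézout bound = 2.
Scan x ∈ F_11. For each x, list the y ∈ F_11 with f(x, y) ≡ 0 and those with g(x, y) ≡ 0 (mod 11); the common zeros in that column are the intersection.
  x = 0: f ≡ 0 at y ∈ {0}; g ≡ 0 at y ∈ {2, 9}; common: ∅.
  x = 1: f ≡ 0 at y ∈ {0}; g ≡ 0 at y ∈ ∅; common: ∅.
  x = 2: f ≡ 0 at y ∈ {0}; g ≡ 0 at y ∈ ∅; common: ∅.
  x = 3: f ≡ 0 at y ∈ {0}; g ≡ 0 at y ∈ ∅; common: ∅.
  x = 4: f ≡ 0 at y ∈ {0}; g ≡ 0 at y ∈ {5, 8}; common: ∅.
  x = 5: f ≡ 0 at y ∈ {0}; g ≡ 0 at y ∈ {1, 7}; common: ∅.
  x = 6: f ≡ 0 at y ∈ {0}; g ≡ 0 at y ∈ {4, 10}; common: ∅.
  x = 7: f ≡ 0 at y ∈ {0}; g ≡ 0 at y ∈ {3, 6}; common: ∅.
  x = 8: f ≡ 0 at y ∈ {0}; g ≡ 0 at y ∈ ∅; common: ∅.
  x = 9: f ≡ 0 at y ∈ {0}; g ≡ 0 at y ∈ ∅; common: ∅.
  x = 10: f ≡ 0 at y ∈ {0}; g ≡ 0 at y ∈ ∅; common: ∅.
Collecting: common zeros = ∅, so the count is 0.
Comparison with the Bézout bound: 0 ≤ 2 = deg(f)·deg(g), as expected for curves with no common component (the affine F_11-count falls short of the bound because intersections may lie at infinity, over extension fields, or carry multiplicity).


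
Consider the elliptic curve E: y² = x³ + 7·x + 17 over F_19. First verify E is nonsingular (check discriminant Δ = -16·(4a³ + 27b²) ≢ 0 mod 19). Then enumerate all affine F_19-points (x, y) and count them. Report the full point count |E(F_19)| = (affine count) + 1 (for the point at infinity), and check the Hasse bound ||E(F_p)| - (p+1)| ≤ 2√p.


Affine points = {(0, 6), (0, 13), (1, 5), (1, 14), (2, 1), (2, 18), (5, 5), (5, 14), (6, 3), (6, 16), (9, 7), (9, 12), (10, 2), (10, 17), (11, 0), (12, 9), (12, 10), (13, 5), (13, 14), (14, 3), (14, 16), (15, 1), (15, 18), (16, 8), (16, 11), (18, 3), (18, 16)}; affine count = 27; |E(F_19)| = 28.

Discriminant check: Δ ∝ 4a³ + 27b² = 4·7³ + 27·17² = 4·343 + 27·289 ≡ 17 (mod 19). Nonzero ⇒ E is nonsingular.
For each x ∈ F_19, compute rhs = x³ + 7·x + 17 mod 19, then count y ∈ F_19 with y² ≡ rhs.
  x = 0: rhs = 17, matching y values: 6, 13 (2 points).
  x = 1: rhs = 6, matching y values: 5, 14 (2 points).
  x = 2: rhs = 1, matching y values: 1, 18 (2 points).
  x = 3: rhs = 8, matching y values: none (0 points).
  x = 4: rhs = 14, matching y values: none (0 points).
  x = 5: rhs = 6, matching y values: 5, 14 (2 points).
  x = 6: rhs = 9, matching y values: 3, 16 (2 points).
  x = 7: rhs = 10, matching y values: none (0 points).
  x = 8: rhs = 15, matching y values: none (0 points).
  x = 9: rhs = 11, matching y values: 7, 12 (2 points).
  x = 10: rhs = 4, matching y values: 2, 17 (2 points).
  x = 11: rhs = 0, matching y values: 0 (1 points).
  x = 12: rhs = 5, matching y values: 9, 10 (2 points).
  x = 13: rhs = 6, matching y values: 5, 14 (2 points).
  x = 14: rhs = 9, matching y values: 3, 16 (2 points).
  x = 15: rhs = 1, matching y values: 1, 18 (2 points).
  x = 16: rhs = 7, matching y values: 8, 11 (2 points).
  x = 17: rhs = 14, matching y values: none (0 points).
  x = 18: rhs = 9, matching y values: 3, 16 (2 points).
Total affine count: 27.
Full point count |E(F_19)| = 27 + 1 = 28.
Hasse bound: |28 − (19+1)| = |8| = 8 ≤ 2√19 ≈ 8.7178 ✓.


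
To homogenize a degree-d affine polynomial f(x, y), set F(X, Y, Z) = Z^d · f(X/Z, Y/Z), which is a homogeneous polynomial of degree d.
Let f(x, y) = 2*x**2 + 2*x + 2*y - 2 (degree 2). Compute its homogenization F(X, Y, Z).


F(X, Y, Z) = 2*X**2 + 2*X*Z + 2*Y*Z - 2*Z**2

deg(f) = 2.
Substitute x = X/Z, y = Y/Z into f, then multiply by Z^2.
  monomial 2·x^2·y^0 ↦ 2·X^2·Y^0·Z^0.
  monomial 2·x^1·y^0 ↦ 2·X^1·Y^0·Z^1.
  monomial 2·x^0·y^1 ↦ 2·X^0·Y^1·Z^1.
  monomial -2·x^0·y^0 ↦ -2·X^0·Y^0·Z^2.
Collecting: F(X, Y, Z) = 2*X**2 + 2*X*Z + 2*Y*Z - 2*Z**2.


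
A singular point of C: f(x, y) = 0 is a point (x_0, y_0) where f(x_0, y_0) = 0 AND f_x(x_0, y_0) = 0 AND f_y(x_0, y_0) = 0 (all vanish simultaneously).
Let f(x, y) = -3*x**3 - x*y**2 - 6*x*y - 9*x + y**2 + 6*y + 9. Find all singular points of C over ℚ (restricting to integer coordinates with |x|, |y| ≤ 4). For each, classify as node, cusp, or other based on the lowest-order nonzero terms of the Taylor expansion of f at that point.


Singular points: {(0, -3)}; classification: cusp.

Compute partial derivatives:
  f_x = -9*x**2 - y**2 - 6*y - 9.
  f_y = -2*x*y - 6*x + 2*y + 6.
Scan x_0 ∈ {−4, ..., 4}. For each x_0, f_y(x_0, y) is a polynomial in y; find its integer roots y ∈ {−4, ..., 4}, then test f_x and f at those candidates.
  x = -4: f_y(-4, y) = 10*y + 30; vanishes at y ∈ {-3}. (-4, -3): f_x = -144 ≠ 0.
  x = -3: f_y(-3, y) = 8*y + 24; vanishes at y ∈ {-3}. (-3, -3): f_x = -81 ≠ 0.
  x = -2: f_y(-2, y) = 6*y + 18; vanishes at y ∈ {-3}. (-2, -3): f_x = -36 ≠ 0.
  x = -1: f_y(-1, y) = 4*y + 12; vanishes at y ∈ {-3}. (-1, -3): f_x = -9 ≠ 0.
  x = 0: f_y(0, y) = 2*y + 6; vanishes at y ∈ {-3}. (0, -3): f_x = 0, f = 0 — SINGULAR.
  x = 1: f_y(1, y) = 0; vanishes at y ∈ {-4, -3, -2, -1, 0, 1, 2, 3, 4}. (1, -4): f_x = -10 ≠ 0; (1, -3): f_x = -9 ≠ 0; (1, -2): f_x = -10 ≠ 0; (1, -1): f_x = -13 ≠ 0; (1, 0): f_x = -18 ≠ 0; (1, 1): f_x = -25 ≠ 0; (1, 2): f_x = -34 ≠ 0; (1, 3): f_x = -45 ≠ 0; (1, 4): f_x = -58 ≠ 0.
  x = 2: f_y(2, y) = -2*y - 6; vanishes at y ∈ {-3}. (2, -3): f_x = -36 ≠ 0.
  x = 3: f_y(3, y) = -4*y - 12; vanishes at y ∈ {-3}. (3, -3): f_x = -81 ≠ 0.
  x = 4: f_y(4, y) = -6*y - 18; vanishes at y ∈ {-3}. (4, -3): f_x = -144 ≠ 0.
Only singular point on the grid: (0, -3).
Classify: substitute x = 0 + u, y = -3 + v and expand: f = -3*u**3 - u*v**2 + v**2.
No constant or linear terms (consistent with a singular point). Quadratic part: v**2. Cubic part: -3*u**3 - u*v**2.
The quadratic part v**2 is a perfect square, so there is a single (double) tangent line v = 0, i.e. y = -3. Restricting the cubic part to that line (v = 0) leaves -3*u**3 ≠ 0, so f is not divisible by v and the branch is v² ≈ 3*u**3 to lowest order — this is a cusp.
Classification: cusp.


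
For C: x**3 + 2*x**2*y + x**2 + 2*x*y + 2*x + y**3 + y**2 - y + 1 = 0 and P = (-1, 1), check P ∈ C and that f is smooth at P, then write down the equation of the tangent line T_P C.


Tangent line at P: x + 4*y - 3 = 0.

Step 1: f(-1, 1) = 0, so P lies on C.
Step 2: partial derivatives
  f_x(x, y) = 3*x**2 + 4*x*y + 2*x + 2*y + 2, f_y(x, y) = 2*x**2 + 2*x + 3*y**2 + 2*y - 1.
  f_x(P) = 1, f_y(P) = 4 (gradient nonzero, so P is smooth).
Step 3: tangent line at P: 1·(x − -1) + 4·(y − 1) = 0.
Expanding: x + 4*y - 3 = 0.


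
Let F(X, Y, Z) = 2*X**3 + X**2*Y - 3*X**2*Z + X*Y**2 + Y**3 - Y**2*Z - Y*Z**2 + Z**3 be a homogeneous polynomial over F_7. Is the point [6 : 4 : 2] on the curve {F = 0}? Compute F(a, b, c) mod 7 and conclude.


F(6,4,2) ≡ 4 (mod 7); P is NOT on the curve.

Evaluate F(6, 4, 2) term-by-term (mod 7).
  2*X**3 ↦ 2·216·1·1 = 432
  X**2*Y ↦ 1·36·4·1 = 144
  -3*X**2*Z ↦ -3·36·1·2 = -216
  X*Y**2 ↦ 1·6·16·1 = 96
  Y**3 ↦ 1·1·64·1 = 64
  -Y**2*Z ↦ -1·1·16·2 = -32
  -Y*Z**2 ↦ -1·1·4·4 = -16
  Z**3 ↦ 1·1·1·8 = 8
Sum: F(6, 4, 2) = (432) + (144) + (-216) + (96) + (64) + (-32) + (-16) + (8) = 480.
Reducing mod 7: 480 ≡ 4 (mod 7).
Since F(a, b, c) ≡ 4 ≠ 0 (mod 7), P does NOT lie on the curve.


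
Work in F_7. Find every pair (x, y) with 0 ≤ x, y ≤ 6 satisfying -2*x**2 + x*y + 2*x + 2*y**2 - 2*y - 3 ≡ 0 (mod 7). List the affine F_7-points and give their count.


Affine F_7-points: {(0, 4), (1, 5), (1, 6), (2, 0), (3, 4), (3, 6), (6, 0), (6, 5)}; count = 8.

For each of the 49 pairs (x, y) ∈ F_7², evaluate f(x, y) mod 7. Record the zeros.
  x = 0: [0↦4, 1↦4, 2↦1, 3↦2, 4↦0, 5↦2, 6↦1]  zeros at y ∈ {4}
  x = 1: [0↦4, 1↦5, 2↦3, 3↦5, 4↦4, 5↦0, 6↦0]  zeros at y ∈ {5, 6}
  x = 2: [0↦0, 1↦2, 2↦1, 3↦4, 4↦4, 5↦1, 6↦2]  zeros at y ∈ {0}
  x = 3: [0↦6, 1↦2, 2↦2, 3↦6, 4↦0, 5↦5, 6↦0]  zeros at y ∈ {4, 6}
  x = 4: [0↦1, 1↦5, 2↦6, 3↦4, 4↦6, 5↦5, 6↦1]  zeros at y ∈ ∅
  x = 5: [0↦6, 1↦4, 2↦6, 3↦5, 4↦1, 5↦1, 6↦5]  zeros at y ∈ ∅
  x = 6: [0↦0, 1↦6, 2↦2, 3↦2, 4↦6, 5↦0, 6↦5]  zeros at y ∈ {0, 5}
Collecting zeros: affine points = {(0, 4), (1, 5), (1, 6), (2, 0), (3, 4), (3, 6), (6, 0), (6, 5)}.
Total count |C(F_7)_aff| = 8.


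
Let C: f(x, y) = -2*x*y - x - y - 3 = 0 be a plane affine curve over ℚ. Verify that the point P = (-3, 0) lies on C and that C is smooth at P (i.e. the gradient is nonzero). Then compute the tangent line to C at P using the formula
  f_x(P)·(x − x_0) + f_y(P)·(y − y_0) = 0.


Tangent line at P: -x + 5*y - 3 = 0.

Step 1: f(-3, 0) = 0, so P lies on C.
Step 2: partial derivatives
  f_x(x, y) = -2*y - 1, f_y(x, y) = -2*x - 1.
  f_x(P) = -1, f_y(P) = 5 (gradient nonzero, so P is smooth).
Step 3: tangent line at P: -1·(x − -3) + 5·(y − 0) = 0.
Expanding: -x + 5*y - 3 = 0.


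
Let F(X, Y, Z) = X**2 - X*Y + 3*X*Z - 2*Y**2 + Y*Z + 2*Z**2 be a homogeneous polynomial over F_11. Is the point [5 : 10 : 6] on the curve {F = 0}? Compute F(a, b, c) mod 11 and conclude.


F(5,10,6) ≡ 8 (mod 11); P is NOT on the curve.

Evaluate F(5, 10, 6) term-by-term (mod 11).
  X**2 ↦ 1·25·1·1 = 25
  -X*Y ↦ -1·5·10·1 = -50
  3*X*Z ↦ 3·5·1·6 = 90
  -2*Y**2 ↦ -2·1·100·1 = -200
  Y*Z ↦ 1·1·10·6 = 60
  2*Z**2 ↦ 2·1·1·36 = 72
Sum: F(5, 10, 6) = (25) + (-50) + (90) + (-200) + (60) + (72) = -3.
Reducing mod 11: -3 ≡ 8 (mod 11).
Since F(a, b, c) ≡ 8 ≠ 0 (mod 11), P does NOT lie on the curve.


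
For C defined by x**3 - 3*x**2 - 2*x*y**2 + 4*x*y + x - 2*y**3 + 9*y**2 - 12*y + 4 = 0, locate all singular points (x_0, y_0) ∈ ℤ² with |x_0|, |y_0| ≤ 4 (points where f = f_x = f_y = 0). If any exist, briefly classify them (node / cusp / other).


Singular points: {(1, 1)}; classification: cusp.

Compute partial derivatives:
  f_x = 3*x**2 - 6*x - 2*y**2 + 4*y + 1.
  f_y = -4*x*y + 4*x - 6*y**2 + 18*y - 12.
Scan x_0 ∈ {−4, ..., 4}. For each x_0, f_y(x_0, y) is a polynomial in y; find its integer roots y ∈ {−4, ..., 4}, then test f_x and f at those candidates.
  x = -4: f_y(-4, y) = -6*y**2 + 34*y - 28; vanishes at y ∈ {1}. (-4, 1): f_x = 75 ≠ 0.
  x = -3: f_y(-3, y) = -6*y**2 + 30*y - 24; vanishes at y ∈ {1, 4}. (-3, 1): f_x = 48 ≠ 0; (-3, 4): f_x = 30 ≠ 0.
  x = -2: f_y(-2, y) = -6*y**2 + 26*y - 20; vanishes at y ∈ {1}. (-2, 1): f_x = 27 ≠ 0.
  x = -1: f_y(-1, y) = -6*y**2 + 22*y - 16; vanishes at y ∈ {1}. (-1, 1): f_x = 12 ≠ 0.
  x = 0: f_y(0, y) = -6*y**2 + 18*y - 12; vanishes at y ∈ {1, 2}. (0, 1): f_x = 3 ≠ 0; (0, 2): f_x = 1 ≠ 0.
  x = 1: f_y(1, y) = -6*y**2 + 14*y - 8; vanishes at y ∈ {1}. (1, 1): f_x = 0, f = 0 — SINGULAR.
  x = 2: f_y(2, y) = -6*y**2 + 10*y - 4; vanishes at y ∈ {1}. (2, 1): f_x = 3 ≠ 0.
  x = 3: f_y(3, y) = -6*y**2 + 6*y; vanishes at y ∈ {0, 1}. (3, 0): f_x = 10 ≠ 0; (3, 1): f_x = 12 ≠ 0.
  x = 4: f_y(4, y) = -6*y**2 + 2*y + 4; vanishes at y ∈ {1}. (4, 1): f_x = 27 ≠ 0.
Only singular point on the grid: (1, 1).
Classify: substitute x = 1 + u, y = 1 + v and expand: f = u**3 - 2*u*v**2 - 2*v**3 + v**2.
No constant or linear terms (consistent with a singular point). Quadratic part: v**2. Cubic part: u**3 - 2*u*v**2 - 2*v**3.
The quadratic part v**2 is a perfect square, so there is a single (double) tangent line v = 0, i.e. y = 1. Restricting the cubic part to that line (v = 0) leaves u**3 ≠ 0, so f is not divisible by v and the branch is v² ≈ -u**3 to lowest order — this is a cusp.
Classification: cusp.


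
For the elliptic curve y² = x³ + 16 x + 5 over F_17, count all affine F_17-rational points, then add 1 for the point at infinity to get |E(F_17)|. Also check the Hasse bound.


Affine points = {(7, 1), (7, 16), (8, 4), (8, 13), (10, 3), (10, 14), (11, 4), (11, 13), (12, 2), (12, 15), (13, 8), (13, 9), (14, 7), (14, 10), (15, 4), (15, 13)}; affine count = 16; |E(F_17)| = 17.

Discriminant check: Δ ∝ 4a³ + 27b² = 4·16³ + 27·5² = 4·4096 + 27·25 ≡ 8 (mod 17). Nonzero ⇒ E is nonsingular.
For each x ∈ F_17, compute rhs = x³ + 16·x + 5 mod 17, then count y ∈ F_17 with y² ≡ rhs.
  x = 0: rhs = 5, matching y values: none (0 points).
  x = 1: rhs = 5, matching y values: none (0 points).
  x = 2: rhs = 11, matching y values: none (0 points).
  x = 3: rhs = 12, matching y values: none (0 points).
  x = 4: rhs = 14, matching y values: none (0 points).
  x = 5: rhs = 6, matching y values: none (0 points).
  x = 6: rhs = 11, matching y values: none (0 points).
  x = 7: rhs = 1, matching y values: 1, 16 (2 points).
  x = 8: rhs = 16, matching y values: 4, 13 (2 points).
  x = 9: rhs = 11, matching y values: none (0 points).
  x = 10: rhs = 9, matching y values: 3, 14 (2 points).
  x = 11: rhs = 16, matching y values: 4, 13 (2 points).
  x = 12: rhs = 4, matching y values: 2, 15 (2 points).
  x = 13: rhs = 13, matching y values: 8, 9 (2 points).
  x = 14: rhs = 15, matching y values: 7, 10 (2 points).
  x = 15: rhs = 16, matching y values: 4, 13 (2 points).
  x = 16: rhs = 5, matching y values: none (0 points).
Total affine count: 16.
Full point count |E(F_17)| = 16 + 1 = 17.
Hasse bound: |17 − (17+1)| = |-1| = 1 ≤ 2√17 ≈ 8.2462 ✓.


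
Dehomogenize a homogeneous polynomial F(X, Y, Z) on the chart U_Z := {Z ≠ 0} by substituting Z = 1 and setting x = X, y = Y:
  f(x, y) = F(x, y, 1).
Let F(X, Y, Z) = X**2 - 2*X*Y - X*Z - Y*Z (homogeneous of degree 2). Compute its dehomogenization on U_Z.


f(x, y) = x**2 - 2*x*y - x - y

On U_Z we set Z = 1. Each monomial c·X^i·Y^j·Z^k in F becomes c·x^i·y^j·1^k = c·x^i·y^j.
Substituting Z = 1: F(X, Y, 1) = x**2 - 2*x*y - x - y.
Note: deg(f) ≤ deg(F) = 2; strict inequality happens when F is divisible by Z (lost terms).


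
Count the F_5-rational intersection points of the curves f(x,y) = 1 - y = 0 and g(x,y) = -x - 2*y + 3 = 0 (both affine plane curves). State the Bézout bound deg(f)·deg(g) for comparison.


Common zeros: {(1, 1)}; count = 1; Bézout bound = 1.

deg(f) = 1, deg(g) = 1, so Bézout bound = 1.
Scan x ∈ F_5. For each x, list the y ∈ F_5 with f(x, y) ≡ 0 and those with g(x, y) ≡ 0 (mod 5); the common zeros in that column are the intersection.
  x = 0: f ≡ 0 at y ∈ {1}; g ≡ 0 at y ∈ {4}; common: ∅.
  x = 1: f ≡ 0 at y ∈ {1}; g ≡ 0 at y ∈ {1}; common: {1}.
  x = 2: f ≡ 0 at y ∈ {1}; g ≡ 0 at y ∈ {3}; common: ∅.
  x = 3: f ≡ 0 at y ∈ {1}; g ≡ 0 at y ∈ {0}; common: ∅.
  x = 4: f ≡ 0 at y ∈ {1}; g ≡ 0 at y ∈ {2}; common: ∅.
Collecting: common zeros = {(1, 1)}, so the count is 1.
Comparison with the Bézout bound: 1 ≤ 1 = deg(f)·deg(g), as expected for curves with no common component (the bound is attained).


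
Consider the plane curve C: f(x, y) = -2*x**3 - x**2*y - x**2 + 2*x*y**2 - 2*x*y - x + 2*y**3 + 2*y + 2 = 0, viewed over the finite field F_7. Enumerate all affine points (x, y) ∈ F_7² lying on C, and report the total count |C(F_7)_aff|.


Affine F_7-points: {(1, 4), (2, 2), (6, 1), (6, 3), (6, 4)}; count = 5.

For each of the 49 pairs (x, y) ∈ F_7², evaluate f(x, y) mod 7. Record the zeros.
  x = 0: [0↦2, 1↦6, 2↦1, 3↦6, 4↦5, 5↦3, 6↦5]  zeros at y ∈ ∅
  x = 1: [0↦5, 1↦1, 2↦6, 3↦4, 4↦0, 5↦6, 6↦6]  zeros at y ∈ {4}
  x = 2: [0↦1, 1↦1, 2↦0, 3↦3, 4↦1, 5↦6, 6↦2]  zeros at y ∈ {2}
  x = 3: [0↦6, 1↦1, 2↦6, 3↦5, 4↦3, 5↦5, 6↦2]  zeros at y ∈ ∅
  x = 4: [0↦1, 1↦3, 2↦5, 3↦5, 4↦1, 5↦5, 6↦1]  zeros at y ∈ ∅
  x = 5: [0↦2, 1↦2, 2↦6, 3↦5, 4↦4, 5↦1, 6↦1]  zeros at y ∈ ∅
  x = 6: [0↦4, 1↦0, 2↦4, 3↦0, 4↦0, 5↦2, 6↦4]  zeros at y ∈ {1, 3, 4}
Collecting zeros: affine points = {(1, 4), (2, 2), (6, 1), (6, 3), (6, 4)}.
Total count |C(F_7)_aff| = 5.


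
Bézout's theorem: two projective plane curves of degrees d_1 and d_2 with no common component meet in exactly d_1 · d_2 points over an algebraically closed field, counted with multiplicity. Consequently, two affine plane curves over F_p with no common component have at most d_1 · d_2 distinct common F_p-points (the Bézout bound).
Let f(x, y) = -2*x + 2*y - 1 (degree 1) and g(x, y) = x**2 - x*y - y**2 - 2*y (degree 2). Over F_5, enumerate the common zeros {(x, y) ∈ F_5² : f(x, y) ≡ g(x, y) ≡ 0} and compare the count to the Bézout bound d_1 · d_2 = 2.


Common zeros: {(0, 3), (4, 2)}; count = 2; Bézout bound = 2.

deg(f) = 1, deg(g) = 2, so Bézout bound = 2.
Scan x ∈ F_5. For each x, list the y ∈ F_5 with f(x, y) ≡ 0 and those with g(x, y) ≡ 0 (mod 5); the common zeros in that column are the intersection.
  x = 0: f ≡ 0 at y ∈ {3}; g ≡ 0 at y ∈ {0, 3}; common: {3}.
  x = 1: f ≡ 0 at y ∈ {4}; g ≡ 0 at y ∈ ∅; common: ∅.
  x = 2: f ≡ 0 at y ∈ {0}; g ≡ 0 at y ∈ ∅; common: ∅.
  x = 3: f ≡ 0 at y ∈ {1}; g ≡ 0 at y ∈ {2, 3}; common: ∅.
  x = 4: f ≡ 0 at y ∈ {2}; g ≡ 0 at y ∈ {2}; common: {2}.
Collecting: common zeros = {(0, 3), (4, 2)}, so the count is 2.
Comparison with the Bézout bound: 2 ≤ 2 = deg(f)·deg(g), as expected for curves with no common component (the bound is attained).


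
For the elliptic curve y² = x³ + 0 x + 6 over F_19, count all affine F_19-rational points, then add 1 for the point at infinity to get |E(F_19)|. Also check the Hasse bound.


Affine points = {(0, 5), (0, 14), (1, 8), (1, 11), (5, 6), (5, 13), (7, 8), (7, 11), (8, 9), (8, 10), (11, 8), (11, 11), (12, 9), (12, 10), (16, 6), (16, 13), (17, 6), (17, 13), (18, 9), (18, 10)}; affine count = 20; |E(F_19)| = 21.

Discriminant check: Δ ∝ 4a³ + 27b² = 4·0³ + 27·6² = 4·0 + 27·36 ≡ 3 (mod 19). Nonzero ⇒ E is nonsingular.
For each x ∈ F_19, compute rhs = x³ + 0·x + 6 mod 19, then count y ∈ F_19 with y² ≡ rhs.
  x = 0: rhs = 6, matching y values: 5, 14 (2 points).
  x = 1: rhs = 7, matching y values: 8, 11 (2 points).
  x = 2: rhs = 14, matching y values: none (0 points).
  x = 3: rhs = 14, matching y values: none (0 points).
  x = 4: rhs = 13, matching y values: none (0 points).
  x = 5: rhs = 17, matching y values: 6, 13 (2 points).
  x = 6: rhs = 13, matching y values: none (0 points).
  x = 7: rhs = 7, matching y values: 8, 11 (2 points).
  x = 8: rhs = 5, matching y values: 9, 10 (2 points).
  x = 9: rhs = 13, matching y values: none (0 points).
  x = 10: rhs = 18, matching y values: none (0 points).
  x = 11: rhs = 7, matching y values: 8, 11 (2 points).
  x = 12: rhs = 5, matching y values: 9, 10 (2 points).
  x = 13: rhs = 18, matching y values: none (0 points).
  x = 14: rhs = 14, matching y values: none (0 points).
  x = 15: rhs = 18, matching y values: none (0 points).
  x = 16: rhs = 17, matching y values: 6, 13 (2 points).
  x = 17: rhs = 17, matching y values: 6, 13 (2 points).
  x = 18: rhs = 5, matching y values: 9, 10 (2 points).
Total affine count: 20.
Full point count |E(F_19)| = 20 + 1 = 21.
Hasse bound: |21 − (19+1)| = |1| = 1 ≤ 2√19 ≈ 8.7178 ✓.


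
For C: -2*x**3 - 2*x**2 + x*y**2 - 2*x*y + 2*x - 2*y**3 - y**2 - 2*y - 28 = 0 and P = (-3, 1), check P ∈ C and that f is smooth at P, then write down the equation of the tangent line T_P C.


Tangent line at P: -41*x - 10*y - 113 = 0.

Step 1: f(-3, 1) = 0, so P lies on C.
Step 2: partial derivatives
  f_x(x, y) = -6*x**2 - 4*x + y**2 - 2*y + 2, f_y(x, y) = 2*x*y - 2*x - 6*y**2 - 2*y - 2.
  f_x(P) = -41, f_y(P) = -10 (gradient nonzero, so P is smooth).
Step 3: tangent line at P: -41·(x − -3) + -10·(y − 1) = 0.
Expanding: -41*x - 10*y - 113 = 0.


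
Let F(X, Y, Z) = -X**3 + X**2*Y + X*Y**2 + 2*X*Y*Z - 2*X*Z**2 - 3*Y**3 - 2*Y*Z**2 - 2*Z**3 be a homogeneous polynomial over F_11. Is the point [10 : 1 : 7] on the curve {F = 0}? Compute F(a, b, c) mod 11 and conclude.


F(10,1,7) ≡ 2 (mod 11); P is NOT on the curve.

Evaluate F(10, 1, 7) term-by-term (mod 11).
  -X**3 ↦ -1·1000·1·1 = -1000
  X**2*Y ↦ 1·100·1·1 = 100
  X*Y**2 ↦ 1·10·1·1 = 10
  2*X*Y*Z ↦ 2·10·1·7 = 140
  -2*X*Z**2 ↦ -2·10·1·49 = -980
  -3*Y**3 ↦ -3·1·1·1 = -3
  -2*Y*Z**2 ↦ -2·1·1·49 = -98
  -2*Z**3 ↦ -2·1·1·343 = -686
Sum: F(10, 1, 7) = (-1000) + (100) + (10) + (140) + (-980) + (-3) + (-98) + (-686) = -2517.
Reducing mod 11: -2517 ≡ 2 (mod 11).
Since F(a, b, c) ≡ 2 ≠ 0 (mod 11), P does NOT lie on the curve.


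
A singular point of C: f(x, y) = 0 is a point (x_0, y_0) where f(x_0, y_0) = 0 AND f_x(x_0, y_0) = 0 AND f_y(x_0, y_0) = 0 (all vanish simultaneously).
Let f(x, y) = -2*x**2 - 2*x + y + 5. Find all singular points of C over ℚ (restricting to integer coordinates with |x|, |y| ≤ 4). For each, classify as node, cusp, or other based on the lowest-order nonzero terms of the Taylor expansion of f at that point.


No singular points in the scanned grid; C is smooth there.

Compute partial derivatives:
  f_x = -4*x - 2.
  f_y = 1.
f_y = 1 is a nonzero constant, so f_y never vanishes: no point (x, y) can satisfy f = f_x = f_y = 0. In particular no (x, y) ∈ {−4, ..., 4}² is singular; the curve is smooth.


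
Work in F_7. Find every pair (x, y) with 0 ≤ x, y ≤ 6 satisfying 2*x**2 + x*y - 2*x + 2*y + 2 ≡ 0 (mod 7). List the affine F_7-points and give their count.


Affine F_7-points: {(0, 6), (1, 4), (2, 2), (3, 0), (4, 5), (5, 0), (5, 1), (5, 2), (5, 3), (5, 4), (5, 5), (5, 6), (6, 1)}; count = 13.

For each of the 49 pairs (x, y) ∈ F_7², evaluate f(x, y) mod 7. Record the zeros.
  x = 0: [0↦2, 1↦4, 2↦6, 3↦1, 4↦3, 5↦5, 6↦0]  zeros at y ∈ {6}
  x = 1: [0↦2, 1↦5, 2↦1, 3↦4, 4↦0, 5↦3, 6↦6]  zeros at y ∈ {4}
  x = 2: [0↦6, 1↦3, 2↦0, 3↦4, 4↦1, 5↦5, 6↦2]  zeros at y ∈ {2}
  x = 3: [0↦0, 1↦5, 2↦3, 3↦1, 4↦6, 5↦4, 6↦2]  zeros at y ∈ {0}
  x = 4: [0↦5, 1↦4, 2↦3, 3↦2, 4↦1, 5↦0, 6↦6]  zeros at y ∈ {5}
  x = 5: [0↦0, 1↦0, 2↦0, 3↦0, 4↦0, 5↦0, 6↦0]  zeros at y ∈ {0, 1, 2, 3, 4, 5, 6}
  x = 6: [0↦6, 1↦0, 2↦1, 3↦2, 4↦3, 5↦4, 6↦5]  zeros at y ∈ {1}
Collecting zeros: affine points = {(0, 6), (1, 4), (2, 2), (3, 0), (4, 5), (5, 0), (5, 1), (5, 2), (5, 3), (5, 4), (5, 5), (5, 6), (6, 1)}.
Total count |C(F_7)_aff| = 13.


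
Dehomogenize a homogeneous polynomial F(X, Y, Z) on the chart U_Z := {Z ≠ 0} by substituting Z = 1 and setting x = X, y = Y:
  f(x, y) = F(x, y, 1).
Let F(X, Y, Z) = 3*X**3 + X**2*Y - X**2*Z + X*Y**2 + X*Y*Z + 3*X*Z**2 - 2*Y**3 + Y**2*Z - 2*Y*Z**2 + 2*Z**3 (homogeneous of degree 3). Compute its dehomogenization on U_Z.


f(x, y) = 3*x**3 + x**2*y - x**2 + x*y**2 + x*y + 3*x - 2*y**3 + y**2 - 2*y + 2

On U_Z we set Z = 1. Each monomial c·X^i·Y^j·Z^k in F becomes c·x^i·y^j·1^k = c·x^i·y^j.
Substituting Z = 1: F(X, Y, 1) = 3*x**3 + x**2*y - x**2 + x*y**2 + x*y + 3*x - 2*y**3 + y**2 - 2*y + 2.
Note: deg(f) ≤ deg(F) = 3; strict inequality happens when F is divisible by Z (lost terms).


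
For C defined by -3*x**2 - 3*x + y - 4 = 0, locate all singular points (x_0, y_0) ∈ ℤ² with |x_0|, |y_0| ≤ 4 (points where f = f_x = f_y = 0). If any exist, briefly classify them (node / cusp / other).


No singular points in the scanned grid; C is smooth there.

Compute partial derivatives:
  f_x = -6*x - 3.
  f_y = 1.
f_y = 1 is a nonzero constant, so f_y never vanishes: no point (x, y) can satisfy f = f_x = f_y = 0. In particular no (x, y) ∈ {−4, ..., 4}² is singular; the curve is smooth.


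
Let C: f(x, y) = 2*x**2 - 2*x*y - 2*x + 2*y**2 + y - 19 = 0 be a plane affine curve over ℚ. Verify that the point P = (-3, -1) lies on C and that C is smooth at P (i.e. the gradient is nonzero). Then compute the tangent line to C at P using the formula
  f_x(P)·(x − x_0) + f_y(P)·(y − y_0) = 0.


Tangent line at P: -12*x + 3*y - 33 = 0.

Step 1: f(-3, -1) = 0, so P lies on C.
Step 2: partial derivatives
  f_x(x, y) = 4*x - 2*y - 2, f_y(x, y) = -2*x + 4*y + 1.
  f_x(P) = -12, f_y(P) = 3 (gradient nonzero, so P is smooth).
Step 3: tangent line at P: -12·(x − -3) + 3·(y − -1) = 0.
Expanding: -12*x + 3*y - 33 = 0.


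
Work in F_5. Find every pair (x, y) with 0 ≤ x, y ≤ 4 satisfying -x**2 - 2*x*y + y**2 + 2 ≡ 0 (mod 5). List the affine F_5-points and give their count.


Affine F_5-points: {(1, 1), (2, 1), (2, 3), (3, 2), (3, 4), (4, 4)}; count = 6.

For each of the 25 pairs (x, y) ∈ F_5², evaluate f(x, y) mod 5. Record the zeros.
  x = 0: [0↦2, 1↦3, 2↦1, 3↦1, 4↦3]  zeros at y ∈ ∅
  x = 1: [0↦1, 1↦0, 2↦1, 3↦4, 4↦4]  zeros at y ∈ {1}
  x = 2: [0↦3, 1↦0, 2↦4, 3↦0, 4↦3]  zeros at y ∈ {1, 3}
  x = 3: [0↦3, 1↦3, 2↦0, 3↦4, 4↦0]  zeros at y ∈ {2, 4}
  x = 4: [0↦1, 1↦4, 2↦4, 3↦1, 4↦0]  zeros at y ∈ {4}
Collecting zeros: affine points = {(1, 1), (2, 1), (2, 3), (3, 2), (3, 4), (4, 4)}.
Total count |C(F_5)_aff| = 6.


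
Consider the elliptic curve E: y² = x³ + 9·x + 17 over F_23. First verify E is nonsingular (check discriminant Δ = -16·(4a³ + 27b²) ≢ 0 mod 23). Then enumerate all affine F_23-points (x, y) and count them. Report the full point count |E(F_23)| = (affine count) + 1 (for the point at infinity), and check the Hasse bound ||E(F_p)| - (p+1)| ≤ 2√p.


Affine points = {(1, 2), (1, 21), (3, 5), (3, 18), (4, 5), (4, 18), (5, 7), (5, 16), (7, 3), (7, 20), (8, 7), (8, 16), (10, 7), (10, 16), (12, 6), (12, 17), (13, 10), (13, 13), (14, 9), (14, 14), (15, 10), (15, 13), (16, 5), (16, 18), (17, 0), (18, 10), (18, 13), (19, 3), (19, 20), (20, 3), (20, 20)}; affine count = 31; |E(F_23)| = 32.

Discriminant check: Δ ∝ 4a³ + 27b² = 4·9³ + 27·17² = 4·729 + 27·289 ≡ 1 (mod 23). Nonzero ⇒ E is nonsingular.
For each x ∈ F_23, compute rhs = x³ + 9·x + 17 mod 23, then count y ∈ F_23 with y² ≡ rhs.
  x = 0: rhs = 17, matching y values: none (0 points).
  x = 1: rhs = 4, matching y values: 2, 21 (2 points).
  x = 2: rhs = 20, matching y values: none (0 points).
  x = 3: rhs = 2, matching y values: 5, 18 (2 points).
  x = 4: rhs = 2, matching y values: 5, 18 (2 points).
  x = 5: rhs = 3, matching y values: 7, 16 (2 points).
  x = 6: rhs = 11, matching y values: none (0 points).
  x = 7: rhs = 9, matching y values: 3, 20 (2 points).
  x = 8: rhs = 3, matching y values: 7, 16 (2 points).
  x = 9: rhs = 22, matching y values: none (0 points).
  x = 10: rhs = 3, matching y values: 7, 16 (2 points).
  x = 11: rhs = 21, matching y values: none (0 points).
  x = 12: rhs = 13, matching y values: 6, 17 (2 points).
  x = 13: rhs = 8, matching y values: 10, 13 (2 points).
  x = 14: rhs = 12, matching y values: 9, 14 (2 points).
  x = 15: rhs = 8, matching y values: 10, 13 (2 points).
  x = 16: rhs = 2, matching y values: 5, 18 (2 points).
  x = 17: rhs = 0, matching y values: 0 (1 points).
  x = 18: rhs = 8, matching y values: 10, 13 (2 points).
  x = 19: rhs = 9, matching y values: 3, 20 (2 points).
  x = 20: rhs = 9, matching y values: 3, 20 (2 points).
  x = 21: rhs = 14, matching y values: none (0 points).
  x = 22: rhs = 7, matching y values: none (0 points).
Total affine count: 31.
Full point count |E(F_23)| = 31 + 1 = 32.
Hasse bound: |32 − (23+1)| = |8| = 8 ≤ 2√23 ≈ 9.5917 ✓.


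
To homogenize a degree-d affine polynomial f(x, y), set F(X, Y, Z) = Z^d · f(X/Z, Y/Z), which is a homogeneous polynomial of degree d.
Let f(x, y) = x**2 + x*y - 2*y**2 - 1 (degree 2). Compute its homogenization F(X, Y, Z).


F(X, Y, Z) = X**2 + X*Y - 2*Y**2 - Z**2

deg(f) = 2.
Substitute x = X/Z, y = Y/Z into f, then multiply by Z^2.
  monomial 1·x^2·y^0 ↦ 1·X^2·Y^0·Z^0.
  monomial 1·x^1·y^1 ↦ 1·X^1·Y^1·Z^0.
  monomial -2·x^0·y^2 ↦ -2·X^0·Y^2·Z^0.
  monomial -1·x^0·y^0 ↦ -1·X^0·Y^0·Z^2.
Collecting: F(X, Y, Z) = X**2 + X*Y - 2*Y**2 - Z**2.


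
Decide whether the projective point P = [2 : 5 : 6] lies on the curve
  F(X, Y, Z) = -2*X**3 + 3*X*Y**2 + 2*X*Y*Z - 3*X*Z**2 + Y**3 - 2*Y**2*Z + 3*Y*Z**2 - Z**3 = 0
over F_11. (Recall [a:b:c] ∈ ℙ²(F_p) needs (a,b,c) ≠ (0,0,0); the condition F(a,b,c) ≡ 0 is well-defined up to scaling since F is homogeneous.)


F(2,5,6) ≡ 0 (mod 11); P is on the curve.

Evaluate F(2, 5, 6) term-by-term (mod 11).
  -2*X**3 ↦ -2·8·1·1 = -16
  3*X*Y**2 ↦ 3·2·25·1 = 150
  2*X*Y*Z ↦ 2·2·5·6 = 120
  -3*X*Z**2 ↦ -3·2·1·36 = -216
  Y**3 ↦ 1·1·125·1 = 125
  -2*Y**2*Z ↦ -2·1·25·6 = -300
  3*Y*Z**2 ↦ 3·1·5·36 = 540
  -Z**3 ↦ -1·1·1·216 = -216
Sum: F(2, 5, 6) = (-16) + (150) + (120) + (-216) + (125) + (-300) + (540) + (-216) = 187.
Reducing mod 11: 187 ≡ 0 (mod 11).
Since F(a, b, c) ≡ 0 (mod 11), P lies on the curve.


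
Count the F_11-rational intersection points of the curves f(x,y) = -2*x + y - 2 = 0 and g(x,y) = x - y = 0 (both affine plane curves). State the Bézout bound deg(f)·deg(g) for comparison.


Common zeros: {(9, 9)}; count = 1; Bézout bound = 1.

deg(f) = 1, deg(g) = 1, so Bézout bound = 1.
Scan x ∈ F_11. For each x, list the y ∈ F_11 with f(x, y) ≡ 0 and those with g(x, y) ≡ 0 (mod 11); the common zeros in that column are the intersection.
  x = 0: f ≡ 0 at y ∈ {2}; g ≡ 0 at y ∈ {0}; common: ∅.
  x = 1: f ≡ 0 at y ∈ {4}; g ≡ 0 at y ∈ {1}; common: ∅.
  x = 2: f ≡ 0 at y ∈ {6}; g ≡ 0 at y ∈ {2}; common: ∅.
  x = 3: f ≡ 0 at y ∈ {8}; g ≡ 0 at y ∈ {3}; common: ∅.
  x = 4: f ≡ 0 at y ∈ {10}; g ≡ 0 at y ∈ {4}; common: ∅.
  x = 5: f ≡ 0 at y ∈ {1}; g ≡ 0 at y ∈ {5}; common: ∅.
  x = 6: f ≡ 0 at y ∈ {3}; g ≡ 0 at y ∈ {6}; common: ∅.
  x = 7: f ≡ 0 at y ∈ {5}; g ≡ 0 at y ∈ {7}; common: ∅.
  x = 8: f ≡ 0 at y ∈ {7}; g ≡ 0 at y ∈ {8}; common: ∅.
  x = 9: f ≡ 0 at y ∈ {9}; g ≡ 0 at y ∈ {9}; common: {9}.
  x = 10: f ≡ 0 at y ∈ {0}; g ≡ 0 at y ∈ {10}; common: ∅.
Collecting: common zeros = {(9, 9)}, so the count is 1.
Comparison with the Bézout bound: 1 ≤ 1 = deg(f)·deg(g), as expected for curves with no common component (the bound is attained).


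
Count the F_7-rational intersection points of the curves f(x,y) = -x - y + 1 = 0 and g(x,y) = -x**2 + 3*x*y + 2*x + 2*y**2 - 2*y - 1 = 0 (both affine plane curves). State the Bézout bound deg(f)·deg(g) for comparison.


Common zeros: {(1, 0), (4, 4)}; count = 2; Bézout bound = 2.

deg(f) = 1, deg(g) = 2, so Bézout bound = 2.
Scan x ∈ F_7. For each x, list the y ∈ F_7 with f(x, y) ≡ 0 and those with g(x, y) ≡ 0 (mod 7); the common zeros in that column are the intersection.
  x = 0: f ≡ 0 at y ∈ {1}; g ≡ 0 at y ∈ ∅; common: ∅.
  x = 1: f ≡ 0 at y ∈ {0}; g ≡ 0 at y ∈ {0, 3}; common: {0}.
  x = 2: f ≡ 0 at y ∈ {6}; g ≡ 0 at y ∈ ∅; common: ∅.
  x = 3: f ≡ 0 at y ∈ {5}; g ≡ 0 at y ∈ {3, 4}; common: ∅.
  x = 4: f ≡ 0 at y ∈ {4}; g ≡ 0 at y ∈ {4, 5}; common: {4}.
  x = 5: f ≡ 0 at y ∈ {3}; g ≡ 0 at y ∈ ∅; common: ∅.
  x = 6: f ≡ 0 at y ∈ {2}; g ≡ 0 at y ∈ {1, 5}; common: ∅.
Collecting: common zeros = {(1, 0), (4, 4)}, so the count is 2.
Comparison with the Bézout bound: 2 ≤ 2 = deg(f)·deg(g), as expected for curves with no common component (the bound is attained).


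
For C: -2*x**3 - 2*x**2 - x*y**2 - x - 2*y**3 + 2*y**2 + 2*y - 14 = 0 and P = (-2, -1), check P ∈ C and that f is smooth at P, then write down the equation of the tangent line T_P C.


Tangent line at P: -18*x - 12*y - 48 = 0.

Step 1: f(-2, -1) = 0, so P lies on C.
Step 2: partial derivatives
  f_x(x, y) = -6*x**2 - 4*x - y**2 - 1, f_y(x, y) = -2*x*y - 6*y**2 + 4*y + 2.
  f_x(P) = -18, f_y(P) = -12 (gradient nonzero, so P is smooth).
Step 3: tangent line at P: -18·(x − -2) + -12·(y − -1) = 0.
Expanding: -18*x - 12*y - 48 = 0.


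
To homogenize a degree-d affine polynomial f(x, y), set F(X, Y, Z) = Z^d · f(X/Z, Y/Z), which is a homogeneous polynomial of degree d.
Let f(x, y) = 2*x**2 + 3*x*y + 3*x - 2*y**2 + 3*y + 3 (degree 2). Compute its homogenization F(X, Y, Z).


F(X, Y, Z) = 2*X**2 + 3*X*Y + 3*X*Z - 2*Y**2 + 3*Y*Z + 3*Z**2

deg(f) = 2.
Substitute x = X/Z, y = Y/Z into f, then multiply by Z^2.
  monomial 2·x^2·y^0 ↦ 2·X^2·Y^0·Z^0.
  monomial 3·x^1·y^1 ↦ 3·X^1·Y^1·Z^0.
  monomial 3·x^1·y^0 ↦ 3·X^1·Y^0·Z^1.
  monomial -2·x^0·y^2 ↦ -2·X^0·Y^2·Z^0.
  monomial 3·x^0·y^1 ↦ 3·X^0·Y^1·Z^1.
  monomial 3·x^0·y^0 ↦ 3·X^0·Y^0·Z^2.
Collecting: F(X, Y, Z) = 2*X**2 + 3*X*Y + 3*X*Z - 2*Y**2 + 3*Y*Z + 3*Z**2.
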